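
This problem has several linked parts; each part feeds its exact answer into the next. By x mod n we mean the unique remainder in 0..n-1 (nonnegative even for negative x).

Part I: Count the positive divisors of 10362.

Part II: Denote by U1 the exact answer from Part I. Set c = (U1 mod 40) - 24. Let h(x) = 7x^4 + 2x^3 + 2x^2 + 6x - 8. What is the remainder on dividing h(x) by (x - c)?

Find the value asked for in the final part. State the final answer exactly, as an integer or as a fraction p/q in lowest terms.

Part I: 10362 = 2 * 3 * 11 * 157; number of divisors = (1+1) * (1+1) * (1+1) * (1+1) = 16; answer 16
Part II: U1 = 16; c = -8; remainder = value at the root: 7*(-8)^4 + 2*(-8)^3 + 2*(-8)^2 + 6*(-8)^1 - 8 = (28672) + (-1024) + (128) + (-48) + (-8) = 27720; answer 27720

27720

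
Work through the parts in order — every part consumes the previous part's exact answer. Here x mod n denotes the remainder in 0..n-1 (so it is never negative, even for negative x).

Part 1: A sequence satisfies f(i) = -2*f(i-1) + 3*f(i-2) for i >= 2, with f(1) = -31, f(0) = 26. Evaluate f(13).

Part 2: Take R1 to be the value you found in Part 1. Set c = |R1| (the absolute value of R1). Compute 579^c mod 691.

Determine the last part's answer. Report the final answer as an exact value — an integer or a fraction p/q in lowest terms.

Part 1: f(2) = -2*(-31) + 3*(26) = 140; iterating: f(2)=140, f(3)=-373, f(4)=1166, f(5)=-3451, f(6)=10400, f(7)=-31153, f(8)=93506, f(9)=-280471, f(10)=841460, f(11)=-2524333, f(12)=7573046, f(13)=-22719091; answer -22719091
Part 2: R1 = -22719091; c = 22719091; squarings mod 691: 579^1=579, 579^2=106, 579^4=180, 579^8=614, 579^16=401, 579^32=489, 579^64=35, 579^128=534, 579^256=464, 579^512=395, 579^1024=550, 579^2048=533, 579^4096=88, 579^8192=143, 579^16384=410, 579^32768=187, 579^65536=419, 579^131072=47, 579^262144=136, 579^524288=530, 579^1048576=354, 579^2097152=245, 579^4194304=599, 579^8388608=172, 579^16777216=562; 579^22719091 = 579^1 * 579^2 * 579^16 * 579^32 * 579^64 * 579^512 * 579^2048 * 579^8192 * 579^32768 * 579^131072 * 579^524288 * 579^1048576 * 579^4194304 * 579^16777216 = 466 (mod 691); answer 466

466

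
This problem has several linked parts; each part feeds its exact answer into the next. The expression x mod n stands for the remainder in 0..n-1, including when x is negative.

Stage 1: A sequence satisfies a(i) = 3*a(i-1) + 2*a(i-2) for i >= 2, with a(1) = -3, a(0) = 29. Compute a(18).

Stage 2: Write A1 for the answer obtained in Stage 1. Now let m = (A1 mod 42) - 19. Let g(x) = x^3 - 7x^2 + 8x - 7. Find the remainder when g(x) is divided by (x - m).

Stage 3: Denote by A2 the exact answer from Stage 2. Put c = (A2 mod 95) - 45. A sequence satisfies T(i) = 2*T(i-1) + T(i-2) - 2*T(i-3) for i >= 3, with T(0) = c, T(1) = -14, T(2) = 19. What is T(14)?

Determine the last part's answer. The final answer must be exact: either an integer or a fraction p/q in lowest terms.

Stage 1: a(2) = 3*(-3) + 2*(29) = 49; iterating: a(2)=49, a(3)=141, a(4)=521, a(5)=1845, a(6)=6577, a(7)=23421, a(8)=83417, a(9)=297093, a(10)=1058113, a(11)=3768525, a(12)=13421801, a(13)=47802453, a(14)=170250961, a(15)=606357789, a(16)=2159575289, a(17)=7691441445, a(18)=27393474913; answer 27393474913
Stage 2: A1 = 27393474913; m = -12; remainder = value at the root: 1*(-12)^3 - 7*(-12)^2 + 8*(-12)^1 - 7 = (-1728) + (-1008) + (-96) + (-7) = -2839; answer -2839
Stage 3: A2 = -2839; c = -34; T(3) = 2*(19) + 1*(-14) - 2*(-34) = 92; iterating: T(3)=92, T(4)=231, T(5)=516, T(6)=1079, T(7)=2212, T(8)=4471, T(9)=8996, T(10)=18039, T(11)=36132, T(12)=72311, T(13)=144676, T(14)=289399; answer 289399

289399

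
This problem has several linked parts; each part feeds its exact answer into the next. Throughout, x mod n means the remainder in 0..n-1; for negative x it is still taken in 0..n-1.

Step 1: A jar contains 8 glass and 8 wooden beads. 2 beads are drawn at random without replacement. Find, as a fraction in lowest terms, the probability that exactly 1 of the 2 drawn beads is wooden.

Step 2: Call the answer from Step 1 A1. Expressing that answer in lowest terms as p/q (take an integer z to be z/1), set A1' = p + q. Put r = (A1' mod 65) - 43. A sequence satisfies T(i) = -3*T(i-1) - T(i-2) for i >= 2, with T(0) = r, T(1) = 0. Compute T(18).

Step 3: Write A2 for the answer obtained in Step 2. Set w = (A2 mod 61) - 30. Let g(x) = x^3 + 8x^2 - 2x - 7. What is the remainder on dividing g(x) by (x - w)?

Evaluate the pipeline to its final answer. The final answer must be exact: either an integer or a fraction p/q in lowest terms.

-17610

Step 1: total draws C(16,2) = 120; favorable C(8,1)*C(8,1) = 64; P = 8/15; answer 8/15
Step 2: A1 = 8/15; threaded value p + q = 23; r = -20; T(2) = -3*(0) - 1*(-20) = 20; iterating: T(2)=20, T(3)=-60, T(4)=160, T(5)=-420, T(6)=1100, T(7)=-2880, T(8)=7540, T(9)=-19740, T(10)=51680, T(11)=-135300, T(12)=354220, T(13)=-927360, T(14)=2427860, T(15)=-6356220, T(16)=16640800, T(17)=-43566180, T(18)=114057740; answer 114057740
Step 3: A2 = 114057740; w = -29; remainder = value at the root: 1*(-29)^3 + 8*(-29)^2 - 2*(-29)^1 - 7 = (-24389) + (6728) + (58) + (-7) = -17610; answer -17610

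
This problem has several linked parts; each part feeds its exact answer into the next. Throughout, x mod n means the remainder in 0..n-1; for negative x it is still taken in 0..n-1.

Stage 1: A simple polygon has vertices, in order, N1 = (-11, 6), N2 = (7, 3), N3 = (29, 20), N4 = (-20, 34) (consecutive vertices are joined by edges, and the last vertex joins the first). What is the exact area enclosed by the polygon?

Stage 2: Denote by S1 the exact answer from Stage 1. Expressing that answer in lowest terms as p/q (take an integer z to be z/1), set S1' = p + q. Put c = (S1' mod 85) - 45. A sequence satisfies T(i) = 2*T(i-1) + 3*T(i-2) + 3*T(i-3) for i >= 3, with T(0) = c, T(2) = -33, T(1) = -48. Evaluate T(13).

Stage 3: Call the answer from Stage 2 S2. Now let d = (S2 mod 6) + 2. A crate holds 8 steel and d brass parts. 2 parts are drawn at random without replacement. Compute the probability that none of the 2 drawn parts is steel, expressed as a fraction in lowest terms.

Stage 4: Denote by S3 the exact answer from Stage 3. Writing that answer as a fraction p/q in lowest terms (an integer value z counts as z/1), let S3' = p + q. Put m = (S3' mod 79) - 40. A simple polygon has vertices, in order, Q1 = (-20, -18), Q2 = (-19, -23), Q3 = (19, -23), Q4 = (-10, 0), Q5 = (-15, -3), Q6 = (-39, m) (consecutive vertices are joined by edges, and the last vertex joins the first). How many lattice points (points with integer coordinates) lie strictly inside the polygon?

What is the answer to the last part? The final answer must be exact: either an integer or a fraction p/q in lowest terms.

Stage 1: cross terms: (-11*3 - 7*6)=-75, (7*20 - 29*3)=53, (29*34 - -20*20)=1386, (-20*6 - -11*34)=254; twice the area = |1618| = 1618; area = 809; answer 809
Stage 2: S1 = 809; threaded value p + q = 810; c = 0; T(3) = 2*(-33) + 3*(-48) + 3*(0) = -210; iterating: T(3)=-210, T(4)=-663, T(5)=-2055, T(6)=-6729, T(7)=-21612, T(8)=-69576, T(9)=-224175, T(10)=-721914, T(11)=-2325081, T(12)=-7488429, T(13)=-24117843; answer -24117843
Stage 3: S2 = -24117843; d = 5; total draws C(13,2) = 78; favorable C(5,2) = 10; P = 5/39; answer 5/39
Stage 4: S3 = 5/39; threaded value p + q = 44; m = 4; cross terms: (-20*-23 - -19*-18)=118, (-19*-23 - 19*-23)=874, (19*0 - -10*-23)=-230, (-10*-3 - -15*0)=30, (-15*4 - -39*-3)=-177, (-39*-18 - -20*4)=782; twice the area = |1397| = 1397; area = 1397/2; boundary points = 1 + 38 + 1 + 1 + 1 + 1 = 43; strictly interior points = area - boundary/2 + 1 = 678; answer 678

678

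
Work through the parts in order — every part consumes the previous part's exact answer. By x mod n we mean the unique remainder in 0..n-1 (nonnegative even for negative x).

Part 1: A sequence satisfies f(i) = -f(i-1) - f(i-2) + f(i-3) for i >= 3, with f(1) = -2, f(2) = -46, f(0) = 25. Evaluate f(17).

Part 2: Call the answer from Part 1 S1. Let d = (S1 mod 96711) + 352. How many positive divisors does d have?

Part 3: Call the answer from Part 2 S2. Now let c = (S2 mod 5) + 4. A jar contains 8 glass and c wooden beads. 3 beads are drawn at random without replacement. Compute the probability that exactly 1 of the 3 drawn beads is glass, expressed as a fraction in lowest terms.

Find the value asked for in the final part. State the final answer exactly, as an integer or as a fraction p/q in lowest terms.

Part 1: f(3) = -1*(-46) - 1*(-2) + 1*(25) = 73; iterating: f(3)=73, f(4)=-29, f(5)=-90, f(6)=192, f(7)=-131, f(8)=-151, f(9)=474, f(10)=-454, f(11)=-171, f(12)=1099, f(13)=-1382, f(14)=112, f(15)=2369, f(16)=-3863, f(17)=1606; answer 1606
Part 2: S1 = 1606; d = 1958; 1958 = 2 * 11 * 89; number of divisors = (1+1) * (1+1) * (1+1) = 8; answer 8
Part 3: S2 = 8; c = 7; total draws C(15,3) = 455; favorable C(8,1)*C(7,2) = 168; P = 24/65; answer 24/65

24/65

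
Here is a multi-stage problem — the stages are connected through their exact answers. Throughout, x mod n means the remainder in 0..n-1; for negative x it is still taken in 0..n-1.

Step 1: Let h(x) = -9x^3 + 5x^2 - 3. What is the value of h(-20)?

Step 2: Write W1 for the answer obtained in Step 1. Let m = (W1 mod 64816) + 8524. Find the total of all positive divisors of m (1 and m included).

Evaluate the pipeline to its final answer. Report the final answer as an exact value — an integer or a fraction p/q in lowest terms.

Step 1: -9*(-20)^3 + 5*(-20)^2 - 3 = (72000) + (2000) + (-3) = 73997; answer 73997
Step 2: W1 = 73997; m = 17705; 17705 = 5 * 3541; sigma = (1 + 5) * (1 + 3541) = 6 * 3542 = 21252; answer 21252

21252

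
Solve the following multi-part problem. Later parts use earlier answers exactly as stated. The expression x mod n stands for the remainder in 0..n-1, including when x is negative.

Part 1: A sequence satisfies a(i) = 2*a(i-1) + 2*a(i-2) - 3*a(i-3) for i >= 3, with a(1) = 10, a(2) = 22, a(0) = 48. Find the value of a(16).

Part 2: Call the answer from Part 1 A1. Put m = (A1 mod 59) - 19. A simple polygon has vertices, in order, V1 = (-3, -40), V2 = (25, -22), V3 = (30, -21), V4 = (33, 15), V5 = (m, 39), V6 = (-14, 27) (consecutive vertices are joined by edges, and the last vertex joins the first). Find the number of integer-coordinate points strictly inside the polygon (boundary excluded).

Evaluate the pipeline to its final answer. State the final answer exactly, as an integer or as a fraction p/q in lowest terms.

Part 1: a(3) = 2*(22) + 2*(10) - 3*(48) = -80; iterating: a(3)=-80, a(4)=-146, a(5)=-518, a(6)=-1088, a(7)=-2774, a(8)=-6170, a(9)=-14624, a(10)=-33266, a(11)=-77270, a(12)=-177200, a(13)=-409142, a(14)=-940874, a(15)=-2168432, a(16)=-4991186; answer -4991186
Part 2: A1 = -4991186; m = 18; cross terms: (-3*-22 - 25*-40)=1066, (25*-21 - 30*-22)=135, (30*15 - 33*-21)=1143, (33*39 - 18*15)=1017, (18*27 - -14*39)=1032, (-14*-40 - -3*27)=641; twice the area = |5034| = 5034; area = 2517; boundary points = 2 + 1 + 3 + 3 + 4 + 1 = 14; strictly interior points = area - boundary/2 + 1 = 2511; answer 2511

2511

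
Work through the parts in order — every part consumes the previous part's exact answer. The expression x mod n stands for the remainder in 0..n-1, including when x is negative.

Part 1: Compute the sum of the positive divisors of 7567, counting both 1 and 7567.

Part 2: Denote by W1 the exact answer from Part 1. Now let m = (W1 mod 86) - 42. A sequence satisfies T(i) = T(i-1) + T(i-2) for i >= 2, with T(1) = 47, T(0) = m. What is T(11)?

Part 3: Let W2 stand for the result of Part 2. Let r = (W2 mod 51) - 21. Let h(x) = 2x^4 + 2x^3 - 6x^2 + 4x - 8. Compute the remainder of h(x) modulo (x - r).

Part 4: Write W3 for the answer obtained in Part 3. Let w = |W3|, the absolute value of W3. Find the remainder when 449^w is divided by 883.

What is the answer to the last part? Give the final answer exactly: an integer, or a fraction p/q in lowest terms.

268

Part 1: 7567 = 7 * 23 * 47; sigma = (1 + 7) * (1 + 23) * (1 + 47) = 8 * 24 * 48 = 9216; answer 9216
Part 2: W1 = 9216; m = -28; T(2) = 1*(47) + 1*(-28) = 19; iterating: T(2)=19, T(3)=66, T(4)=85, T(5)=151, T(6)=236, T(7)=387, T(8)=623, T(9)=1010, T(10)=1633, T(11)=2643; answer 2643
Part 3: W2 = 2643; r = 21; remainder = value at the root: 2*(21)^4 + 2*(21)^3 - 6*(21)^2 + 4*(21)^1 - 8 = (388962) + (18522) + (-2646) + (84) + (-8) = 404914; answer 404914
Part 4: W3 = 404914; w = 404914; squarings mod 883: 449^1=449, 449^2=277, 449^4=791, 449^8=517, 449^16=623, 449^32=492, 449^64=122, 449^128=756, 449^256=235, 449^512=479, 449^1024=744, 449^2048=778, 449^4096=429, 449^8192=377, 449^16384=849, 449^32768=273, 449^65536=357, 449^131072=297, 449^262144=792; 449^404914 = 449^2 * 449^16 * 449^32 * 449^128 * 449^256 * 449^1024 * 449^2048 * 449^8192 * 449^131072 * 449^262144 = 268 (mod 883); answer 268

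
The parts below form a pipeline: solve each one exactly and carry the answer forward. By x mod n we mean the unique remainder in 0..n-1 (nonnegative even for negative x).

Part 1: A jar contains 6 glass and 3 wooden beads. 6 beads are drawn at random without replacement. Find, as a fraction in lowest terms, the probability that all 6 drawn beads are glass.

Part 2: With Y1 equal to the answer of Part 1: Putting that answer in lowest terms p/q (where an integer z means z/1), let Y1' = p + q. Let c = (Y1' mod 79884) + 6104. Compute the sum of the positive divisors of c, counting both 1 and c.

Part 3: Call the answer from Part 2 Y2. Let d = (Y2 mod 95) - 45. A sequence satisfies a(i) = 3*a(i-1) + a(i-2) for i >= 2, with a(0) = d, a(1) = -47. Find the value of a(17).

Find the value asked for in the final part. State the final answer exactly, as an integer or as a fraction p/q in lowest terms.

Part 1: total draws C(9,6) = 84; favorable C(6,6) = 1; P = 1/84; answer 1/84
Part 2: Y1 = 1/84; threaded value p + q = 85; c = 6189; 6189 = 3 * 2063; sigma = (1 + 3) * (1 + 2063) = 4 * 2064 = 8256; answer 8256
Part 3: Y2 = 8256; d = 41; a(2) = 3*(-47) + 1*(41) = -100; iterating: a(2)=-100, a(3)=-347, a(4)=-1141, a(5)=-3770, a(6)=-12451, a(7)=-41123, a(8)=-135820, a(9)=-448583, a(10)=-1481569, a(11)=-4893290, a(12)=-16161439, a(13)=-53377607, a(14)=-176294260, a(15)=-582260387, a(16)=-1923075421, a(17)=-6351486650; answer -6351486650

-6351486650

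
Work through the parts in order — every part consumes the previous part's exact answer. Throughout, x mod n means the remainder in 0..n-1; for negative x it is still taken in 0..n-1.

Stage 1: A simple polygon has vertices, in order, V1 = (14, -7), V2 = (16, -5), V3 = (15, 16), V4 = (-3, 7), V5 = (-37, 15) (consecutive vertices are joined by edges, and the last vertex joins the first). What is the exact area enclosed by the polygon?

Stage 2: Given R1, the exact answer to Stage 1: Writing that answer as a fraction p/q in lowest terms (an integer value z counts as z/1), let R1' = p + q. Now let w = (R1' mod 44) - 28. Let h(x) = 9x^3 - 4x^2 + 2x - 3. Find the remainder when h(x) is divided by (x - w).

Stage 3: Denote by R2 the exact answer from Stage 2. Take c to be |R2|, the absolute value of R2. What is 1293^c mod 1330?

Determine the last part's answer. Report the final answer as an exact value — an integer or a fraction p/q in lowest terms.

Stage 1: cross terms: (14*-5 - 16*-7)=42, (16*16 - 15*-5)=331, (15*7 - -3*16)=153, (-3*15 - -37*7)=214, (-37*-7 - 14*15)=49; twice the area = |789| = 789; area = 789/2; answer 789/2
Stage 2: R1 = 789/2; threaded value p + q = 791; w = 15; remainder = value at the root: 9*(15)^3 - 4*(15)^2 + 2*(15)^1 - 3 = (30375) + (-900) + (30) + (-3) = 29502; answer 29502
Stage 3: R2 = 29502; c = 29502; squarings mod 1330: 1293^1=1293, 1293^2=39, 1293^4=191, 1293^8=571, 1293^16=191, 1293^32=571, 1293^64=191, 1293^128=571, 1293^256=191, 1293^512=571, 1293^1024=191, 1293^2048=571, 1293^4096=191, 1293^8192=571, 1293^16384=191; 1293^29502 = 1293^2 * 1293^4 * 1293^8 * 1293^16 * 1293^32 * 1293^256 * 1293^512 * 1293^4096 * 1293^8192 * 1293^16384 = 799 (mod 1330); answer 799

799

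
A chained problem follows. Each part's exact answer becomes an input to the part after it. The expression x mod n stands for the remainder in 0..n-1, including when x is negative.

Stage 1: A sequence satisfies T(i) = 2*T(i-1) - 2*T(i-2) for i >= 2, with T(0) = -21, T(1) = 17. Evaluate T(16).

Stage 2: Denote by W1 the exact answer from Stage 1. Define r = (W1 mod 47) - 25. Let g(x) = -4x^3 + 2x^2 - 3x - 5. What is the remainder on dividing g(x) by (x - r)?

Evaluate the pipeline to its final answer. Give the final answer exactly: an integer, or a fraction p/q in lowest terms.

-241

Stage 1: T(2) = 2*(17) - 2*(-21) = 76; iterating: T(2)=76, T(3)=118, T(4)=84, T(5)=-68, T(6)=-304, T(7)=-472, T(8)=-336, T(9)=272, T(10)=1216, T(11)=1888, T(12)=1344, T(13)=-1088, T(14)=-4864, T(15)=-7552, T(16)=-5376; answer -5376
Stage 2: W1 = -5376; r = 4; remainder = value at the root: -4*(4)^3 + 2*(4)^2 - 3*(4)^1 - 5 = (-256) + (32) + (-12) + (-5) = -241; answer -241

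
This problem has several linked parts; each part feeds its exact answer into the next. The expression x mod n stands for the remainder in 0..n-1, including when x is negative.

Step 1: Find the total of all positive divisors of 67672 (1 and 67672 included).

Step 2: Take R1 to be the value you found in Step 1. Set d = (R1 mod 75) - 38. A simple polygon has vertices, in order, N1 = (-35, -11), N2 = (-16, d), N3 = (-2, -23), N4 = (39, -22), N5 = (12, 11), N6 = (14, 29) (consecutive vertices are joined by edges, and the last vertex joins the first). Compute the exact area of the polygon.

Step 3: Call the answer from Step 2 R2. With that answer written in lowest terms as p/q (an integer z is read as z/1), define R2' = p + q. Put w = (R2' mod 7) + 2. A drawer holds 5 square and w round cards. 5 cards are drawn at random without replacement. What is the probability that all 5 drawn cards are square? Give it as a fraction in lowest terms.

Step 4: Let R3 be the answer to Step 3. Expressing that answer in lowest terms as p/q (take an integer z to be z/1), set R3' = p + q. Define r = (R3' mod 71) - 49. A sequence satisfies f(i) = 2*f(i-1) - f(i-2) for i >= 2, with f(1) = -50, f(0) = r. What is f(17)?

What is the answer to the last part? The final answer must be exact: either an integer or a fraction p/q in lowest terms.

-418

Step 1: 67672 = 2^3 * 11 * 769; sigma = (1 + 2 + 4 + 8) * (1 + 11) * (1 + 769) = 15 * 12 * 770 = 138600; answer 138600
Step 2: R1 = 138600; d = -38; cross terms: (-35*-38 - -16*-11)=1154, (-16*-23 - -2*-38)=292, (-2*-22 - 39*-23)=941, (39*11 - 12*-22)=693, (12*29 - 14*11)=194, (14*-11 - -35*29)=861; twice the area = |4135| = 4135; area = 4135/2; answer 4135/2
Step 3: R2 = 4135/2; threaded value p + q = 4137; w = 2; total draws C(7,5) = 21; favorable C(5,5) = 1; P = 1/21; answer 1/21
Step 4: R3 = 1/21; threaded value p + q = 22; r = -27; f(2) = 2*(-50) - 1*(-27) = -73; iterating: f(2)=-73, f(3)=-96, f(4)=-119, f(5)=-142, f(6)=-165, f(7)=-188, f(8)=-211, f(9)=-234, f(10)=-257, f(11)=-280, f(12)=-303, f(13)=-326, f(14)=-349, f(15)=-372, f(16)=-395, f(17)=-418; answer -418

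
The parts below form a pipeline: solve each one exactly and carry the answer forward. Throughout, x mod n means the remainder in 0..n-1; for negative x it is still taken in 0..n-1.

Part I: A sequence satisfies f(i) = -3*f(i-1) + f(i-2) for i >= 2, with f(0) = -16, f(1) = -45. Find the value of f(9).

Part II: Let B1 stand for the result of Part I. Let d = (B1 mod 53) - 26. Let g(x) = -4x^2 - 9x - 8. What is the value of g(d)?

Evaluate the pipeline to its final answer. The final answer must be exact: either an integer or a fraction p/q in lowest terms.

-567

Part I: f(2) = -3*(-45) + 1*(-16) = 119; iterating: f(2)=119, f(3)=-402, f(4)=1325, f(5)=-4377, f(6)=14456, f(7)=-47745, f(8)=157691, f(9)=-520818; answer -520818
Part II: B1 = -520818; d = -13; -4*(-13)^2 - 9*(-13)^1 - 8 = (-676) + (117) + (-8) = -567; answer -567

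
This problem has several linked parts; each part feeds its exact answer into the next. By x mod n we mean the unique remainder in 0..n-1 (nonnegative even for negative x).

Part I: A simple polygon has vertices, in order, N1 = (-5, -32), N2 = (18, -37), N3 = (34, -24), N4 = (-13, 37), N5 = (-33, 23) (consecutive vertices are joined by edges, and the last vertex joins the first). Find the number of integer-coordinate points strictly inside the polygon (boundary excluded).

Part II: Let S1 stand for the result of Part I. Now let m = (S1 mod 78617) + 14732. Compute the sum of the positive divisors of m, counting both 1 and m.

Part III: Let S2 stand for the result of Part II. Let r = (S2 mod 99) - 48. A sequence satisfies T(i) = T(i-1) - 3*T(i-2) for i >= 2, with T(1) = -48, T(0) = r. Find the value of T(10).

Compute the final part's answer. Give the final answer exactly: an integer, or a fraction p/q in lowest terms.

Part I: cross terms: (-5*-37 - 18*-32)=761, (18*-24 - 34*-37)=826, (34*37 - -13*-24)=946, (-13*23 - -33*37)=922, (-33*-32 - -5*23)=1171; twice the area = |4626| = 4626; area = 2313; boundary points = 1 + 1 + 1 + 2 + 1 = 6; strictly interior points = area - boundary/2 + 1 = 2311; answer 2311
Part II: S1 = 2311; m = 17043; 17043 = 3 * 13 * 19 * 23; sigma = (1 + 3) * (1 + 13) * (1 + 19) * (1 + 23) = 4 * 14 * 20 * 24 = 26880; answer 26880
Part III: S2 = 26880; r = 3; T(2) = 1*(-48) - 3*(3) = -57; iterating: T(2)=-57, T(3)=87, T(4)=258, T(5)=-3, T(6)=-777, T(7)=-768, T(8)=1563, T(9)=3867, T(10)=-822; answer -822

-822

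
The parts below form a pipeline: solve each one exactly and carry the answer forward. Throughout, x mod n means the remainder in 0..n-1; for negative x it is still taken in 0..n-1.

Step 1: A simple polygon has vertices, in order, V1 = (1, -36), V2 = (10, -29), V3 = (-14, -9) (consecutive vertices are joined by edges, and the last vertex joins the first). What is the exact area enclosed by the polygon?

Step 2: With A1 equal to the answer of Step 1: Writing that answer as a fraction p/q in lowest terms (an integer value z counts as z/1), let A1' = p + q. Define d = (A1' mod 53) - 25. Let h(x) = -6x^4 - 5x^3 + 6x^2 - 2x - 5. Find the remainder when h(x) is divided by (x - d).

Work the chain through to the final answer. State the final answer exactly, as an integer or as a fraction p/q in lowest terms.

-35222

Step 1: cross terms: (1*-29 - 10*-36)=331, (10*-9 - -14*-29)=-496, (-14*-36 - 1*-9)=513; twice the area = |348| = 348; area = 174; answer 174
Step 2: A1 = 174; threaded value p + q = 175; d = -9; remainder = value at the root: -6*(-9)^4 - 5*(-9)^3 + 6*(-9)^2 - 2*(-9)^1 - 5 = (-39366) + (3645) + (486) + (18) + (-5) = -35222; answer -35222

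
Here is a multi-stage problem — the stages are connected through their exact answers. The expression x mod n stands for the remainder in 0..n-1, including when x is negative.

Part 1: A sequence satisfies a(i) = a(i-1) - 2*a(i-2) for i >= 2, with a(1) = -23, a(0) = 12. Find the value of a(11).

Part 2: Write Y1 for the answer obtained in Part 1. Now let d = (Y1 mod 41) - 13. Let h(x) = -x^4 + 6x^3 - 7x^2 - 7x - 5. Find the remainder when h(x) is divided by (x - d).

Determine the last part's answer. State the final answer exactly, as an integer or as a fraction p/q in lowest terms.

Part 1: a(2) = 1*(-23) - 2*(12) = -47; iterating: a(2)=-47, a(3)=-1, a(4)=93, a(5)=95, a(6)=-91, a(7)=-281, a(8)=-99, a(9)=463, a(10)=661, a(11)=-265; answer -265
Part 2: Y1 = -265; d = 9; remainder = value at the root: -1*(9)^4 + 6*(9)^3 - 7*(9)^2 - 7*(9)^1 - 5 = (-6561) + (4374) + (-567) + (-63) + (-5) = -2822; answer -2822

-2822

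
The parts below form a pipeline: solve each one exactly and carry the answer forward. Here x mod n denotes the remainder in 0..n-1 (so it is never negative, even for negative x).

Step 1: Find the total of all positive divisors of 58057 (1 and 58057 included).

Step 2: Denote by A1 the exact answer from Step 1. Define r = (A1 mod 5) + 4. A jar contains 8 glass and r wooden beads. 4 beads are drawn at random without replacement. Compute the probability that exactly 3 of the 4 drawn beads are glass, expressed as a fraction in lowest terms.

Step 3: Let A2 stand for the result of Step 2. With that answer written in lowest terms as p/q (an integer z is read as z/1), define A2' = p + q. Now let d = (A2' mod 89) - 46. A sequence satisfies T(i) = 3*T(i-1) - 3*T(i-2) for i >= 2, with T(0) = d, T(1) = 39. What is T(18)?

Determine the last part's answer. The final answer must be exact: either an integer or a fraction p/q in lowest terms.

-531441

Step 1: 58057 is prime, so its only divisors are 1 and 58057; sigma = 1 + 58057 = 58058; answer 58058
Step 2: A1 = 58058; r = 7; total draws C(15,4) = 1365; favorable C(8,3)*C(7,1) = 392; P = 56/195; answer 56/195
Step 3: A2 = 56/195; threaded value p + q = 251; d = 27; T(2) = 3*(39) - 3*(27) = 36; iterating: T(2)=36, T(3)=-9, T(4)=-135, T(5)=-378, T(6)=-729, T(7)=-1053, T(8)=-972, T(9)=243, T(10)=3645, T(11)=10206, T(12)=19683, T(13)=28431, T(14)=26244, T(15)=-6561, T(16)=-98415, T(17)=-275562, T(18)=-531441; answer -531441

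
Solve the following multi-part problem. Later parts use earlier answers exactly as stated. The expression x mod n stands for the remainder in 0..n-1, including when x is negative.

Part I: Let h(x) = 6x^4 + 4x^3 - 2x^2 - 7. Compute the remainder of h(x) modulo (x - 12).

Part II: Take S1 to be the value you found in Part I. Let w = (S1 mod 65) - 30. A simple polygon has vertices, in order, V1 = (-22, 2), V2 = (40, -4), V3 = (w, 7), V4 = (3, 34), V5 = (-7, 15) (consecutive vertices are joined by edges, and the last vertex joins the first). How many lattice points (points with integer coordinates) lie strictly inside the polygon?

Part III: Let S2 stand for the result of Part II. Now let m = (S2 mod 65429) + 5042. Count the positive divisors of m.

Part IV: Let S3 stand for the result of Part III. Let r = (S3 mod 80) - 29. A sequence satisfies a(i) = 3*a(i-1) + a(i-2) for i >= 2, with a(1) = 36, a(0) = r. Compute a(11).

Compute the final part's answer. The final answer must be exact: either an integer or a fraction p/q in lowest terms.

4022391

Part I: remainder = value at the root: 6*(12)^4 + 4*(12)^3 - 2*(12)^2 - 7 = (124416) + (6912) + (-288) + (-7) = 131033; answer 131033
Part II: S1 = 131033; w = 28; cross terms: (-22*-4 - 40*2)=8, (40*7 - 28*-4)=392, (28*34 - 3*7)=931, (3*15 - -7*34)=283, (-7*2 - -22*15)=316; twice the area = |1930| = 1930; area = 965; boundary points = 2 + 1 + 1 + 1 + 1 = 6; strictly interior points = area - boundary/2 + 1 = 963; answer 963
Part III: S2 = 963; m = 6005; 6005 = 5 * 1201; number of divisors = (1+1) * (1+1) = 4; answer 4
Part IV: S3 = 4; r = -25; a(2) = 3*(36) + 1*(-25) = 83; iterating: a(2)=83, a(3)=285, a(4)=938, a(5)=3099, a(6)=10235, a(7)=33804, a(8)=111647, a(9)=368745, a(10)=1217882, a(11)=4022391; answer 4022391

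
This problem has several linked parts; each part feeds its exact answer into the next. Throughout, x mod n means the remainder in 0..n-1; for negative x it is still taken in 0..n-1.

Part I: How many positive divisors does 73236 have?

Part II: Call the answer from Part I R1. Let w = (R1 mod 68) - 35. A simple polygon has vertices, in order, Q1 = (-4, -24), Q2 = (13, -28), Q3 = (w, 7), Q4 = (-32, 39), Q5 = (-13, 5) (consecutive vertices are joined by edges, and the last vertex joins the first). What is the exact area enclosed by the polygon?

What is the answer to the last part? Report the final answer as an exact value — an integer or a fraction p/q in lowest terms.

681/2

Part I: 73236 = 2^2 * 3 * 17 * 359; number of divisors = (2+1) * (1+1) * (1+1) * (1+1) = 24; answer 24
Part II: R1 = 24; w = -11; cross terms: (-4*-28 - 13*-24)=424, (13*7 - -11*-28)=-217, (-11*39 - -32*7)=-205, (-32*5 - -13*39)=347, (-13*-24 - -4*5)=332; twice the area = |681| = 681; area = 681/2; answer 681/2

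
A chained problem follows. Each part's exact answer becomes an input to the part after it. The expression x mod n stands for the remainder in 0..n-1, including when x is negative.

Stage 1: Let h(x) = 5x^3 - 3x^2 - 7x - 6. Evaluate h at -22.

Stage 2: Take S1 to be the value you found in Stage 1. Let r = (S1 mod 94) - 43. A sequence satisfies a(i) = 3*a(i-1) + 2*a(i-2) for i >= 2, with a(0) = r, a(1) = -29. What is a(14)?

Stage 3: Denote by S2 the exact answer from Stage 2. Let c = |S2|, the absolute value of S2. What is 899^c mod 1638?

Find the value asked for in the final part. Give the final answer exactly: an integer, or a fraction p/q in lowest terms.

Stage 1: 5*(-22)^3 - 3*(-22)^2 - 7*(-22)^1 - 6 = (-53240) + (-1452) + (154) + (-6) = -54544; answer -54544
Stage 2: S1 = -54544; r = 27; a(2) = 3*(-29) + 2*(27) = -33; iterating: a(2)=-33, a(3)=-157, a(4)=-537, a(5)=-1925, a(6)=-6849, a(7)=-24397, a(8)=-86889, a(9)=-309461, a(10)=-1102161, a(11)=-3925405, a(12)=-13980537, a(13)=-49792421, a(14)=-177338337; answer -177338337
Stage 3: S2 = -177338337; c = 177338337; squarings mod 1638: 899^1=899, 899^2=667, 899^4=991, 899^8=919, 899^16=991, 899^32=919, 899^64=991, 899^128=919, 899^256=991, 899^512=919, 899^1024=991, 899^2048=919, 899^4096=991, 899^8192=919, 899^16384=991, 899^32768=919, 899^65536=991, 899^131072=919, 899^262144=991, 899^524288=919, 899^1048576=991, 899^2097152=919, 899^4194304=991, 899^8388608=919, 899^16777216=991, 899^33554432=919, 899^67108864=991, 899^134217728=919; 899^177338337 = 899^1 * 899^32 * 899^64 * 899^128 * 899^256 * 899^512 * 899^1024 * 899^4096 * 899^8192 * 899^16384 * 899^32768 * 899^65536 * 899^1048576 * 899^8388608 * 899^33554432 * 899^134217728 = 629 (mod 1638); answer 629

629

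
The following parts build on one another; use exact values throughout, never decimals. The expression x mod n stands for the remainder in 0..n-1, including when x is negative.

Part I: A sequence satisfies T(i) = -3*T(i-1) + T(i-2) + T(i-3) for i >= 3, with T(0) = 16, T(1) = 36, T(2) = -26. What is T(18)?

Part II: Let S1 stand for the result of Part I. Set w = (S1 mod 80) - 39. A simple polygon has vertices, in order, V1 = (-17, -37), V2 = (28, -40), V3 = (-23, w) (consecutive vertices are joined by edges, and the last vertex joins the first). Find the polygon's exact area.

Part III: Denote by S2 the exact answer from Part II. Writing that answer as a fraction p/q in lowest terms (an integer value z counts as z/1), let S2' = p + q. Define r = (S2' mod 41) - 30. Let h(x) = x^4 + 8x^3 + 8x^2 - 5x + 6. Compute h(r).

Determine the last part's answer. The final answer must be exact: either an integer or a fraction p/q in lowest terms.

601356

Part I: T(3) = -3*(-26) + 1*(36) + 1*(16) = 130; iterating: T(3)=130, T(4)=-380, T(5)=1244, T(6)=-3982, T(7)=12810, T(8)=-41168, T(9)=132332, T(10)=-425354, T(11)=1367226, T(12)=-4394700, T(13)=14125972, T(14)=-45405390, T(15)=145947442, T(16)=-469121744, T(17)=1507907284, T(18)=-4846896154; answer -4846896154
Part II: S1 = -4846896154; w = -33; cross terms: (-17*-40 - 28*-37)=1716, (28*-33 - -23*-40)=-1844, (-23*-37 - -17*-33)=290; twice the area = |162| = 162; area = 81; answer 81
Part III: S2 = 81; threaded value p + q = 82; r = -30; 1*(-30)^4 + 8*(-30)^3 + 8*(-30)^2 - 5*(-30)^1 + 6 = (810000) + (-216000) + (7200) + (150) + (6) = 601356; answer 601356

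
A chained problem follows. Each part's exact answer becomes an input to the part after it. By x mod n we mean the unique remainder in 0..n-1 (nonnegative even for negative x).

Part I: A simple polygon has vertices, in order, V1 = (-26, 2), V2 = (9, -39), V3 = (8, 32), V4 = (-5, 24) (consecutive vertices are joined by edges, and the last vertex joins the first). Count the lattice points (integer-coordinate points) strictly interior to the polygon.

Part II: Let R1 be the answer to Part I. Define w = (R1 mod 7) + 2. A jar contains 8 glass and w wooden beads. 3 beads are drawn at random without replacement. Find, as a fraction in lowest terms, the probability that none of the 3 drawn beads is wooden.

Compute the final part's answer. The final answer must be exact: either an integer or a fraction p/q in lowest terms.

Part I: cross terms: (-26*-39 - 9*2)=996, (9*32 - 8*-39)=600, (8*24 - -5*32)=352, (-5*2 - -26*24)=614; twice the area = |2562| = 2562; area = 1281; boundary points = 1 + 1 + 1 + 1 = 4; strictly interior points = area - boundary/2 + 1 = 1280; answer 1280
Part II: R1 = 1280; w = 8; total draws C(16,3) = 560; favorable C(8,3) = 56; P = 1/10; answer 1/10

1/10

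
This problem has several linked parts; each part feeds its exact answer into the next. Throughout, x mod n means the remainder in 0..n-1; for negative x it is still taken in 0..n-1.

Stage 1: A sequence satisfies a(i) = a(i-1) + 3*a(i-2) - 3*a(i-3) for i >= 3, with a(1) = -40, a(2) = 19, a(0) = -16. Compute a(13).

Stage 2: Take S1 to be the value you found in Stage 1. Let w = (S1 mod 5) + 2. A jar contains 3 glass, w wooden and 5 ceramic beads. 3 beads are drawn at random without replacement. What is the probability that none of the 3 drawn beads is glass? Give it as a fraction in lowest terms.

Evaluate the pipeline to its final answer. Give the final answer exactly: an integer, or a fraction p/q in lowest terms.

Stage 1: a(3) = 1*(19) + 3*(-40) - 3*(-16) = -53; iterating: a(3)=-53, a(4)=124, a(5)=-92, a(6)=439, a(7)=-209, a(8)=1384, a(9)=-560, a(10)=4219, a(11)=-1613, a(12)=12724, a(13)=-4772; answer -4772
Stage 2: S1 = -4772; w = 5; total draws C(13,3) = 286; favorable C(10,3) = 120; P = 60/143; answer 60/143

60/143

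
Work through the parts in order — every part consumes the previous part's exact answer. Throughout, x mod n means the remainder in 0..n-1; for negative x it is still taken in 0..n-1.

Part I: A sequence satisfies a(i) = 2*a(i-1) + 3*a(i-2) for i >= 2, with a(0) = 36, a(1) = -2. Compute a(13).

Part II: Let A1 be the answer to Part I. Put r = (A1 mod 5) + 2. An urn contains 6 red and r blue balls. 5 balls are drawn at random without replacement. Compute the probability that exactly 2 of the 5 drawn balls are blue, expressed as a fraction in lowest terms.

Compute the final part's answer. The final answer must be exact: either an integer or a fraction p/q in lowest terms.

100/231

Part I: a(2) = 2*(-2) + 3*(36) = 104; iterating: a(2)=104, a(3)=202, a(4)=716, a(5)=2038, a(6)=6224, a(7)=18562, a(8)=55796, a(9)=167278, a(10)=501944, a(11)=1505722, a(12)=4517276, a(13)=13551718; answer 13551718
Part II: A1 = 13551718; r = 5; total draws C(11,5) = 462; favorable C(5,2)*C(6,3) = 200; P = 100/231; answer 100/231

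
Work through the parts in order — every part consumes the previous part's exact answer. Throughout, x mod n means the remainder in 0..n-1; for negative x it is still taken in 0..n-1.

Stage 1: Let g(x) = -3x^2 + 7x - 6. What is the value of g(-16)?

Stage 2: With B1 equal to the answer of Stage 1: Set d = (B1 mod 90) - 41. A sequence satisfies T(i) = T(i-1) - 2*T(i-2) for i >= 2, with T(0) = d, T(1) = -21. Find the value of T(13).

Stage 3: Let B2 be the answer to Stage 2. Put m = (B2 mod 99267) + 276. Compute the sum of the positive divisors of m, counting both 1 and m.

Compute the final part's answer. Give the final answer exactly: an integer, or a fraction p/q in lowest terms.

Stage 1: -3*(-16)^2 + 7*(-16)^1 - 6 = (-768) + (-112) + (-6) = -886; answer -886
Stage 2: B1 = -886; d = -27; T(2) = 1*(-21) - 2*(-27) = 33; iterating: T(2)=33, T(3)=75, T(4)=9, T(5)=-141, T(6)=-159, T(7)=123, T(8)=441, T(9)=195, T(10)=-687, T(11)=-1077, T(12)=297, T(13)=2451; answer 2451
Stage 3: B2 = 2451; m = 2727; 2727 = 3^3 * 101; sigma = (1 + 3 + 9 + 27) * (1 + 101) = 40 * 102 = 4080; answer 4080

4080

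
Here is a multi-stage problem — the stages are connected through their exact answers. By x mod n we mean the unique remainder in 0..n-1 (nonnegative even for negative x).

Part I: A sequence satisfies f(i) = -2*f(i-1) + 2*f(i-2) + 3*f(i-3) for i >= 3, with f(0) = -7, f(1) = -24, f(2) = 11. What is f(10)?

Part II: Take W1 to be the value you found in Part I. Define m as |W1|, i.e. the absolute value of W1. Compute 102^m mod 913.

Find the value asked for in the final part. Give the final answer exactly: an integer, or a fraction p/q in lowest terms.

265

Part I: f(3) = -2*(11) + 2*(-24) + 3*(-7) = -91; iterating: f(3)=-91, f(4)=132, f(5)=-413, f(6)=817, f(7)=-2064, f(8)=4523, f(9)=-10723, f(10)=24300; answer 24300
Part II: W1 = 24300; m = 24300; squarings mod 913: 102^1=102, 102^2=361, 102^4=675, 102^8=38, 102^16=531, 102^32=757, 102^64=598, 102^128=621, 102^256=355, 102^512=31, 102^1024=48, 102^2048=478, 102^4096=234, 102^8192=889, 102^16384=576; 102^24300 = 102^4 * 102^8 * 102^32 * 102^64 * 102^128 * 102^512 * 102^1024 * 102^2048 * 102^4096 * 102^16384 = 265 (mod 913); answer 265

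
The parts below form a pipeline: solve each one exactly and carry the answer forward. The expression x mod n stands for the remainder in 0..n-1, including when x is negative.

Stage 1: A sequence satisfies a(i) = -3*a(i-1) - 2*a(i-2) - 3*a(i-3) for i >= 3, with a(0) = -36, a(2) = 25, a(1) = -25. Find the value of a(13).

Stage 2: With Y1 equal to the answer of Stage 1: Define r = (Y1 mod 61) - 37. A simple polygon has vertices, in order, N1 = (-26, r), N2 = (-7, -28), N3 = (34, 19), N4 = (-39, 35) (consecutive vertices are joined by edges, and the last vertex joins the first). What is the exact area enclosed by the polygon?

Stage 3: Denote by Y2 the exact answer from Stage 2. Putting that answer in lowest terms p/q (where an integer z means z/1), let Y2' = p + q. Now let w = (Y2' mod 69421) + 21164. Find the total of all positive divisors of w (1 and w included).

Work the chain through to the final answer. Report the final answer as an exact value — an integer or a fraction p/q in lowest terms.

24552

Stage 1: a(3) = -3*(25) - 2*(-25) - 3*(-36) = 83; iterating: a(3)=83, a(4)=-224, a(5)=431, a(6)=-1094, a(7)=3092, a(8)=-8381, a(9)=22241, a(10)=-59237, a(11)=158372, a(12)=-423365, a(13)=1131062; answer 1131062
Stage 2: Y1 = 1131062; r = -37; cross terms: (-26*-28 - -7*-37)=469, (-7*19 - 34*-28)=819, (34*35 - -39*19)=1931, (-39*-37 - -26*35)=2353; twice the area = |5572| = 5572; area = 2786; answer 2786
Stage 3: Y2 = 2786; threaded value p + q = 2787; w = 23951; 23951 = 43 * 557; sigma = (1 + 43) * (1 + 557) = 44 * 558 = 24552; answer 24552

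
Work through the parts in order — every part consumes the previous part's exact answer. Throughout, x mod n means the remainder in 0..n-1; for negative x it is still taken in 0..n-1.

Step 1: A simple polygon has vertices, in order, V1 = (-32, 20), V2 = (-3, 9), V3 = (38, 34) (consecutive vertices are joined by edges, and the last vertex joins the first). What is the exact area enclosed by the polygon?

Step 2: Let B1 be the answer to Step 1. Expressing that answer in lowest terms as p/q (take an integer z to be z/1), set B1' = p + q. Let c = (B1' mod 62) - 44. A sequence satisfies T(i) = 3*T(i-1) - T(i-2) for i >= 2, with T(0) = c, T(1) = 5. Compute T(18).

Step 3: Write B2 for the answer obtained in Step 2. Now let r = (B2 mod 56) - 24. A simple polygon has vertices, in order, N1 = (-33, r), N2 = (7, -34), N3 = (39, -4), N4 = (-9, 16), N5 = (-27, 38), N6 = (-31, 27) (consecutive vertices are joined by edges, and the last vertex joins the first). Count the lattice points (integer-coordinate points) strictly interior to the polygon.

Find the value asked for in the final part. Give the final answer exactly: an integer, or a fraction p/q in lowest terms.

Step 1: cross terms: (-32*9 - -3*20)=-228, (-3*34 - 38*9)=-444, (38*20 - -32*34)=1848; twice the area = |1176| = 1176; area = 588; answer 588
Step 2: B1 = 588; threaded value p + q = 589; c = -13; T(2) = 3*(5) - 1*(-13) = 28; iterating: T(2)=28, T(3)=79, T(4)=209, T(5)=548, T(6)=1435, T(7)=3757, T(8)=9836, T(9)=25751, T(10)=67417, T(11)=176500, T(12)=462083, T(13)=1209749, T(14)=3167164, T(15)=8291743, T(16)=21708065, T(17)=56832452, T(18)=148789291; answer 148789291
Step 3: B2 = 148789291; r = 11; cross terms: (-33*-34 - 7*11)=1045, (7*-4 - 39*-34)=1298, (39*16 - -9*-4)=588, (-9*38 - -27*16)=90, (-27*27 - -31*38)=449, (-31*11 - -33*27)=550; twice the area = |4020| = 4020; area = 2010; boundary points = 5 + 2 + 4 + 2 + 1 + 2 = 16; strictly interior points = area - boundary/2 + 1 = 2003; answer 2003

2003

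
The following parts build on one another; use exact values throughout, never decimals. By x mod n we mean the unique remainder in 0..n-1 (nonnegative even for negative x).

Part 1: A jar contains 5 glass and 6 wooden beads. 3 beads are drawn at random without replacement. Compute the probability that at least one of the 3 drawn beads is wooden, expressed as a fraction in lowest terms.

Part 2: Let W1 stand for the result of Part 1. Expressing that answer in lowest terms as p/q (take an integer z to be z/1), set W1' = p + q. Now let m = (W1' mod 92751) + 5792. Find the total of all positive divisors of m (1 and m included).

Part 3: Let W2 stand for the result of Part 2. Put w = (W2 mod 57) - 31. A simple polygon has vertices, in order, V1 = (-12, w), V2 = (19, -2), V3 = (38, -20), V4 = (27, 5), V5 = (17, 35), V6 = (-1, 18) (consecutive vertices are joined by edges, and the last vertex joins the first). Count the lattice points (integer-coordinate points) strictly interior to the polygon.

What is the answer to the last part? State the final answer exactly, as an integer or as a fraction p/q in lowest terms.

Part 1: total draws C(11,3) = 165; complement C(5,3) = 10; favorable 165 - 10 = 155; P = 31/33; answer 31/33
Part 2: W1 = 31/33; threaded value p + q = 64; m = 5856; 5856 = 2^5 * 3 * 61; sigma = (1 + 2 + 4 + 8 + 16 + 32) * (1 + 3) * (1 + 61) = 63 * 4 * 62 = 15624; answer 15624
Part 3: W2 = 15624; w = -25; cross terms: (-12*-2 - 19*-25)=499, (19*-20 - 38*-2)=-304, (38*5 - 27*-20)=730, (27*35 - 17*5)=860, (17*18 - -1*35)=341, (-1*-25 - -12*18)=241; twice the area = |2367| = 2367; area = 2367/2; boundary points = 1 + 1 + 1 + 10 + 1 + 1 = 15; strictly interior points = area - boundary/2 + 1 = 1177; answer 1177

1177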